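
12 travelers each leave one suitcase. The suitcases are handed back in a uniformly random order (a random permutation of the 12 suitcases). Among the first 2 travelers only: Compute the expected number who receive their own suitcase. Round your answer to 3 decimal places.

0.167

Let Xᵢ = 1 if person i gets their own suitcase. For each i, P(Xᵢ=1) = 1/12.
By linearity of expectation, E[X₁+…+X_2] = 2·(1/12) = 1/6.
≈ 0.167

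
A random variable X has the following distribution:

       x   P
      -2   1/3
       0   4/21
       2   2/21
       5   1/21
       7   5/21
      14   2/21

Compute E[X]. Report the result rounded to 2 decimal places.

2.76

E[X] = (1/3)·(-2) + (4/21)·0 + (2/21)·2 + (1/21)·5 + (5/21)·7 + (2/21)·14
     = 58/21 ≈ 2.76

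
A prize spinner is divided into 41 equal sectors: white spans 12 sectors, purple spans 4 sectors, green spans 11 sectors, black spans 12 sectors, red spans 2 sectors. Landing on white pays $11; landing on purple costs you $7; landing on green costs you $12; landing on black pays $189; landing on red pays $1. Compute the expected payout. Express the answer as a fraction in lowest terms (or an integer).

E[payout] = (12/41)·11 + (4/41)·(-7) + (11/41)·(-12) + (12/41)·189 + (2/41)·1 = 2242/41

2242/41 dollars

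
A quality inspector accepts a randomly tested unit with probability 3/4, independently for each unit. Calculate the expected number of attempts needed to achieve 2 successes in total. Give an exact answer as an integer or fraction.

By linearity (sum of 2 independent geometric waits), E[trials] = 2/p = 2/(3/4) = 8/3.

8/3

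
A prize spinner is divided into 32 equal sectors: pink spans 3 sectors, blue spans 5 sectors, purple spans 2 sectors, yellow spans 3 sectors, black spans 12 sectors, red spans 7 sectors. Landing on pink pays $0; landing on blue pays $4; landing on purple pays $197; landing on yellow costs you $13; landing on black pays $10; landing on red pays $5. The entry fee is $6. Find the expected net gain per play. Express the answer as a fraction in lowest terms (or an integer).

E[payout] = (3/32)·0 + (5/32)·4 + (2/32)·197 + (3/32)·(-13) + (12/32)·10 + (7/32)·5 = 265/16
Expected profit = 265/16 − 6 = 169/16

169/16 dollars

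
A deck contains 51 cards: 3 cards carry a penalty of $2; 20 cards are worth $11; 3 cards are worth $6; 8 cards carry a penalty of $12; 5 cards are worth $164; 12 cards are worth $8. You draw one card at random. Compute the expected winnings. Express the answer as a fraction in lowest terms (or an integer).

1052/51 dollars

E[payout] = (3/51)·(-2) + (20/51)·11 + (3/51)·6 + (8/51)·(-12) + (5/51)·164 + (12/51)·8 = 1052/51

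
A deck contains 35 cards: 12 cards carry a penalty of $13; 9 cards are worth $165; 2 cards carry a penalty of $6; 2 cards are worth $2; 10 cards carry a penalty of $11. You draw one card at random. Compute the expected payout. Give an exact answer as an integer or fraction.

173/5 dollars

E[payout] = (12/35)·(-13) + (9/35)·165 + (2/35)·(-6) + (2/35)·2 + (10/35)·(-11) = 173/5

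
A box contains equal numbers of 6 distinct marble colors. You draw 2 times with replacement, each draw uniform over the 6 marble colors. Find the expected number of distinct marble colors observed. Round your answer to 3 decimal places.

Let Xⱼ=1 if type j appears at least once. P(Xⱼ=1) = 1 − ((6−1)/6)^2 = 11/36.
E[#distinct] = 6·11/36 = 11/6.
≈ 1.833

1.833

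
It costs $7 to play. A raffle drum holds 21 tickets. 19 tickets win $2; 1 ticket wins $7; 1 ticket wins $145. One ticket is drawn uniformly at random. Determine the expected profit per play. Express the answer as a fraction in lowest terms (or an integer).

43/21 dollars

E[payout] = (19/21)·2 + (1/21)·7 + (1/21)·145 = 190/21
Expected profit = 190/21 − 7 = 43/21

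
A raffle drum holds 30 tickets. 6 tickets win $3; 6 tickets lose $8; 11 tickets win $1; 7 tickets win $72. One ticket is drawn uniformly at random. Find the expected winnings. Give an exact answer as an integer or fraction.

E[payout] = (6/30)·3 + (6/30)·(-8) + (11/30)·1 + (7/30)·72 = 97/6

97/6 dollars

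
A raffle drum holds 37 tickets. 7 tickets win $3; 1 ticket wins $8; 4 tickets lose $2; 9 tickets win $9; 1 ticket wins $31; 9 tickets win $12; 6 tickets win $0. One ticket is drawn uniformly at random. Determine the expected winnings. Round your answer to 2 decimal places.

$6.51

E[payout] = (7/37)·3 + (1/37)·8 + (4/37)·(-2) + (9/37)·9 + (1/37)·31 + (9/37)·12 + (6/37)·0 = 241/37
≈ $6.51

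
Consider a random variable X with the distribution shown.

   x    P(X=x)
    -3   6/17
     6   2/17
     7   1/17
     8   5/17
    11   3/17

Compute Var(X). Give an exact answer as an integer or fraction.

9110/289

E[X] = (6/17)·(-3) + (2/17)·6 + (1/17)·7 + (5/17)·8 + (3/17)·11 = 74/17
E[X²] = (6/17)·9 + (2/17)·36 + (1/17)·49 + (5/17)·64 + (3/17)·121 = 858/17
Var(X) = 858/17 − (74/17)² = 9110/289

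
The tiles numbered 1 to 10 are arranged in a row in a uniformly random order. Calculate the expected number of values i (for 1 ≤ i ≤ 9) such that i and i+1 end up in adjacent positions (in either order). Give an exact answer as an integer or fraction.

For each i ∈ {1,…,9}, let Xᵢ = 1 if i and i+1 are adjacent. P(Xᵢ=1) = 2·(10−1)!/10! = 2/10.
By linearity, E[ΣXᵢ] = (9)·(2/10) = 9/5.

9/5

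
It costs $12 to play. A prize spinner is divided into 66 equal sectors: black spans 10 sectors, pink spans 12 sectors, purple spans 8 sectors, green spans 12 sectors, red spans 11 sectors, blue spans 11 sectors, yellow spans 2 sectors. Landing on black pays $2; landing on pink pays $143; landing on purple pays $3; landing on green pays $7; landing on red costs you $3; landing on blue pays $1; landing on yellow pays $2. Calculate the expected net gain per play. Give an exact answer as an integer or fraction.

47/3 dollars

E[payout] = (10/66)·2 + (12/66)·143 + (8/66)·3 + (12/66)·7 + (11/66)·(-3) + (11/66)·1 + (2/66)·2 = 83/3
Expected profit = 83/3 − 12 = 47/3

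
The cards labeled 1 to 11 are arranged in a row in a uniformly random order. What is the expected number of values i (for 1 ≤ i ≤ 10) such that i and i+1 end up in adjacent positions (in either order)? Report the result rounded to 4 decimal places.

For each i ∈ {1,…,10}, let Xᵢ = 1 if i and i+1 are adjacent. P(Xᵢ=1) = 2·(11−1)!/11! = 2/11.
By linearity, E[ΣXᵢ] = (10)·(2/11) = 20/11.
≈ 1.8182

1.8182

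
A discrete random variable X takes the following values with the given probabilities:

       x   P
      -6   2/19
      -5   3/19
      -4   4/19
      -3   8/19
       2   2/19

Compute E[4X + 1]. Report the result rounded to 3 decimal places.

-12.263

E[4x+1] = (2/19)·(-23) + (3/19)·(-19) + (4/19)·(-15) + (8/19)·(-11) + (2/19)·9
     = -233/19 ≈ -12.263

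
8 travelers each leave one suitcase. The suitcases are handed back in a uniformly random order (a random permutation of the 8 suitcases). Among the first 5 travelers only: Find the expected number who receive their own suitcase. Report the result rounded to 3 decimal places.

Let Xᵢ = 1 if person i gets their own suitcase. For each i, P(Xᵢ=1) = 1/8.
By linearity of expectation, E[X₁+…+X_5] = 5·(1/8) = 5/8.
≈ 0.625

0.625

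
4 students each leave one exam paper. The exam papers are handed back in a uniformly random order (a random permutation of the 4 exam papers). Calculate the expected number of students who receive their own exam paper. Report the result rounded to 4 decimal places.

Let Xᵢ = 1 if person i gets their own exam paper. For each i, P(Xᵢ=1) = 1/4.
By linearity of expectation, E[X₁+…+X_4] = 4·(1/4) = 1.
≈ 1.0000

1.0000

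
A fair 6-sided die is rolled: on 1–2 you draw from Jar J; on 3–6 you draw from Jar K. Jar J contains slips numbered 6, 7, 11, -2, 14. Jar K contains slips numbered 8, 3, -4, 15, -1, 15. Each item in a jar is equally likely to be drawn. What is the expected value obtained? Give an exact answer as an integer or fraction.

E[X | Jar J] = (6 + 7 + 11 − 2 + 14)/5 = 36/5
E[X | Jar K] = (8 + 3 − 4 + 15 − 1 + 15)/6 = 6
E[X] = (1/3)·36/5 + (2/3)·6 = 32/5

32/5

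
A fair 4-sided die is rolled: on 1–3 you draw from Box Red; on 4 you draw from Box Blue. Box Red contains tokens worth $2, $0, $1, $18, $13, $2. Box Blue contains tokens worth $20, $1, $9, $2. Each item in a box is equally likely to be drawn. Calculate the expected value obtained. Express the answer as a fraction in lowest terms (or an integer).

E[X | Box Red] = (2 + 0 + 1 + 18 + 13 + 2)/6 = 6
E[X | Box Blue] = (20 + 1 + 9 + 2)/4 = 8
E[X] = (3/4)·6 + (1/4)·8 = 13/2

13/2 dollars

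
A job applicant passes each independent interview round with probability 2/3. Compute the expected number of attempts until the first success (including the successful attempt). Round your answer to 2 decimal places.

For a geometric distribution, E[trials] = 1/p = 1/(2/3) = 3/2.
≈ 1.50

1.50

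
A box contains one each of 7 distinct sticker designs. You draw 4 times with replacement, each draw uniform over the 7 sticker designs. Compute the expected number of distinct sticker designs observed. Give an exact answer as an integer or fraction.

1105/343

Let Xⱼ=1 if type j appears at least once. P(Xⱼ=1) = 1 − ((7−1)/7)^4 = 1105/2401.
E[#distinct] = 7·1105/2401 = 1105/343.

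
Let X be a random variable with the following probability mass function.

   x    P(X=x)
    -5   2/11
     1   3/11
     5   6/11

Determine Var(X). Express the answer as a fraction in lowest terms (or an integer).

1704/121

E[X] = (2/11)·(-5) + (3/11)·1 + (6/11)·5 = 23/11
E[X²] = (2/11)·25 + (3/11)·1 + (6/11)·25 = 203/11
Var(X) = 203/11 − (23/11)² = 1704/121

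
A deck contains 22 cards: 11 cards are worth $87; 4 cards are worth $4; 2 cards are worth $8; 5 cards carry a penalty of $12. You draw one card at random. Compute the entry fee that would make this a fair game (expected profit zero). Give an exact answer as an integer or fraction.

E[payout] = (11/22)·87 + (4/22)·4 + (2/22)·8 + (5/22)·(-12) = 929/22
Fair fee = E[payout] = 929/22

929/22 dollars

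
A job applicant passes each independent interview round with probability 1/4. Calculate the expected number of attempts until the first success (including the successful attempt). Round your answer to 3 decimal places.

4.000

For a geometric distribution, E[trials] = 1/p = 1/(1/4) = 4.
≈ 4.000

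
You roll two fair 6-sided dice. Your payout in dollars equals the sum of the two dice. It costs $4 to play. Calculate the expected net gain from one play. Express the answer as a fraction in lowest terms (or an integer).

$3

Distribution of the sum of the two dice: 2 w.p. 1/36, 3 w.p. 1/18, 4 w.p. 1/12, 5 w.p. 1/9, 6 w.p. 5/36, 7 w.p. 1/6, …
E[payout] = (1/36)·2 + (1/18)·3 + (1/12)·4 + (1/9)·5 + (5/36)·6 + (1/6)·7 + (5/36)·8 + (1/9)·9 + (1/12)·10 + (1/18)·11 + (1/36)·12 = 7
Expected profit = 7 − 4 = 3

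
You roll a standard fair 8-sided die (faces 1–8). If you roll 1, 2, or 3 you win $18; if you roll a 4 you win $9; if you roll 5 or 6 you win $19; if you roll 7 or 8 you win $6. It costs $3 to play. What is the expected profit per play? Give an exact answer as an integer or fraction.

89/8 dollars

E[payout] = (1/4)·6 + (1/8)·9 + (3/8)·18 + (1/4)·19 = 113/8
Expected profit = 113/8 − 3 = 89/8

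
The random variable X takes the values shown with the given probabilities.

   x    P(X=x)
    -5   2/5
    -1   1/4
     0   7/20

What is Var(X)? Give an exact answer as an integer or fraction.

E[X] = (2/5)·(-5) + (1/4)·(-1) + (7/20)·0 = -9/4
E[X²] = (2/5)·25 + (1/4)·1 + (7/20)·0 = 41/4
Var(X) = 41/4 − (-9/4)² = 83/16

83/16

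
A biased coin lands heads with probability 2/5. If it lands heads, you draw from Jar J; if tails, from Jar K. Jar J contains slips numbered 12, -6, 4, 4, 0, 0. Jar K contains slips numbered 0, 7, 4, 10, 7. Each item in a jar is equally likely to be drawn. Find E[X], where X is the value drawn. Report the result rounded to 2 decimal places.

E[X | Jar J] = (12 − 6 + 4 + 4 + 0 + 0)/6 = 7/3
E[X | Jar K] = (0 + 7 + 4 + 10 + 7)/5 = 28/5
E[X] = (2/5)·7/3 + (3/5)·28/5 = 322/75 ≈ 4.29

4.29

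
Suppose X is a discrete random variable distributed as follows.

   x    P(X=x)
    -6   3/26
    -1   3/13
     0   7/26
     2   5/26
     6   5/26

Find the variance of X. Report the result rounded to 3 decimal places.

11.698

E[X] = (3/26)·(-6) + (3/13)·(-1) + (7/26)·0 + (5/26)·2 + (5/26)·6 = 8/13
E[X²] = (3/26)·36 + (3/13)·1 + (7/26)·0 + (5/26)·4 + (5/26)·36 = 157/13
Var(X) = 157/13 − (8/13)² = 1977/169 ≈ 11.698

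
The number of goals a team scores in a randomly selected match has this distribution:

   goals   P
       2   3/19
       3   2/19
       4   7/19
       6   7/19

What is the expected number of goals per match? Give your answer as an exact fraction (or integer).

E[X] = (3/19)·2 + (2/19)·3 + (7/19)·4 + (7/19)·6
     = 82/19

82/19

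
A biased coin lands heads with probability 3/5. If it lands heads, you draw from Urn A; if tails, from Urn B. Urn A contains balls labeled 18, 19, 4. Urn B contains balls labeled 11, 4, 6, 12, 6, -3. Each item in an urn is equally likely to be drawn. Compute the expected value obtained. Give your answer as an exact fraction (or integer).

53/5

E[X | Urn A] = (18 + 19 + 4)/3 = 41/3
E[X | Urn B] = (11 + 4 + 6 + 12 + 6 − 3)/6 = 6
E[X] = (3/5)·41/3 + (2/5)·6 = 53/5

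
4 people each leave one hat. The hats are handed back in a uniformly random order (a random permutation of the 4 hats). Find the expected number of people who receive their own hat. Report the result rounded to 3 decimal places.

Let Xᵢ = 1 if person i gets their own hat. For each i, P(Xᵢ=1) = 1/4.
By linearity of expectation, E[X₁+…+X_4] = 4·(1/4) = 1.
≈ 1.000

1.000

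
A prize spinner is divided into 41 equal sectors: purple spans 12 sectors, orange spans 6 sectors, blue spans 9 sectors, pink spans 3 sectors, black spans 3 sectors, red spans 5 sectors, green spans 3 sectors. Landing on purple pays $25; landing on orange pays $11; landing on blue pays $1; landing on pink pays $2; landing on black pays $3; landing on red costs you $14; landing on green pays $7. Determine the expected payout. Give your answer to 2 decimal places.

E[payout] = (12/41)·25 + (6/41)·11 + (9/41)·1 + (3/41)·2 + (3/41)·3 + (5/41)·(-14) + (3/41)·7 = 341/41
≈ $8.32

$8.32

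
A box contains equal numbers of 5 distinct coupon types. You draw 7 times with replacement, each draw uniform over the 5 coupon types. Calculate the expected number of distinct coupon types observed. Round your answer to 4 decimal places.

3.9514

Let Xⱼ=1 if type j appears at least once. P(Xⱼ=1) = 1 − ((5−1)/5)^7 = 61741/78125.
E[#distinct] = 5·61741/78125 = 61741/15625.
≈ 3.9514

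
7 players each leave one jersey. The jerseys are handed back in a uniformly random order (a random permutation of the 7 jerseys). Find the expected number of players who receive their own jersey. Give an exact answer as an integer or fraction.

Let Xᵢ = 1 if person i gets their own jersey. For each i, P(Xᵢ=1) = 1/7.
By linearity of expectation, E[X₁+…+X_7] = 7·(1/7) = 1.

1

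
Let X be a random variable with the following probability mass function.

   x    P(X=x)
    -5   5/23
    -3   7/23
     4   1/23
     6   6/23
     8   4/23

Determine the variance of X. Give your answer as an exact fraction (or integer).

E[X] = (5/23)·(-5) + (7/23)·(-3) + (1/23)·4 + (6/23)·6 + (4/23)·8 = 26/23
E[X²] = (5/23)·25 + (7/23)·9 + (1/23)·16 + (6/23)·36 + (4/23)·64 = 676/23
Var(X) = 676/23 − (26/23)² = 14872/529

14872/529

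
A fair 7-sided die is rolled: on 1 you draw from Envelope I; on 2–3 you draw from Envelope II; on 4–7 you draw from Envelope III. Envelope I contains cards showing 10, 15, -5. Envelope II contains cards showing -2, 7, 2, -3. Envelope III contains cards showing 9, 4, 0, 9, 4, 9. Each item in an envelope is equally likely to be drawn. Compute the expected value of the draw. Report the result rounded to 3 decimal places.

E[X | Envelope I] = (10 + 15 − 5)/3 = 20/3
E[X | Envelope II] = (-2 + 7 + 2 − 3)/4 = 1
E[X | Envelope III] = (9 + 4 + 0 + 9 + 4 + 9)/6 = 35/6
E[X] = (1/7)·20/3 + (2/7)·1 + (4/7)·35/6 = 32/7 ≈ 4.571

4.571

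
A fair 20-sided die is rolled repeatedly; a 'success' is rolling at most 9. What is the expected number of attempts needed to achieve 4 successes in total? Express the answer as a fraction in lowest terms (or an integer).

By linearity (sum of 4 independent geometric waits), E[trials] = 4/p = 4/(9/20) = 80/9.

80/9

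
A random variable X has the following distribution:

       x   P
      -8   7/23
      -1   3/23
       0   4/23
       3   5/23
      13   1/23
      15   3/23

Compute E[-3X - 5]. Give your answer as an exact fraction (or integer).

-157/23

E[-3x-5] = (7/23)·19 + (3/23)·(-2) + (4/23)·(-5) + (5/23)·(-14) + (1/23)·(-44) + (3/23)·(-50)
     = -157/23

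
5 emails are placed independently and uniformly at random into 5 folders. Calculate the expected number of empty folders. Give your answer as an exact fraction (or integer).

Let Xⱼ=1 if folder j is empty. P(Xⱼ=1) = ((5-1)/5)^5 = 1024/3125.
By linearity, E[#empty] = 5·1024/3125 = 1024/625.

1024/625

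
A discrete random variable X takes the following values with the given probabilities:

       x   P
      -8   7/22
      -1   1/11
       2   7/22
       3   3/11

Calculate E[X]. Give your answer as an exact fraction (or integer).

E[X] = (7/22)·(-8) + (1/11)·(-1) + (7/22)·2 + (3/11)·3
     = -13/11

-13/11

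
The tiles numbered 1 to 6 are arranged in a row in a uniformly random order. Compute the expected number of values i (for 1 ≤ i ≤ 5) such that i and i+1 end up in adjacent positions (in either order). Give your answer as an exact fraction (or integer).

For each i ∈ {1,…,5}, let Xᵢ = 1 if i and i+1 are adjacent. P(Xᵢ=1) = 2·(6−1)!/6! = 2/6.
By linearity, E[ΣXᵢ] = (5)·(2/6) = 5/3.

5/3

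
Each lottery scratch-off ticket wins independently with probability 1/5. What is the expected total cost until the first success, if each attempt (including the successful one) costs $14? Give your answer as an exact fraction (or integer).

E[#attempts] = 1/p = 5; E[cost] = 14·5 = 70.

$70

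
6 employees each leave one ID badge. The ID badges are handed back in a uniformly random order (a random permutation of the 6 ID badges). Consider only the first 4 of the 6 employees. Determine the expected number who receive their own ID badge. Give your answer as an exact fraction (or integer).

Let Xᵢ = 1 if person i gets their own ID badge. For each i, P(Xᵢ=1) = 1/6.
By linearity of expectation, E[X₁+…+X_4] = 4·(1/6) = 2/3.

2/3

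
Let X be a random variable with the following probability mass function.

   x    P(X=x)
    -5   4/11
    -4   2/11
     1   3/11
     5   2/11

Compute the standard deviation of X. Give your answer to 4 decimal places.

E[X] = -15/11, E[X²] = 185/11
Var(X) = E[X²] − (E[X])² = 185/11 − 225/121 = 1810/121
SD(X) = √(1810/121) ≈ 3.8676

3.8676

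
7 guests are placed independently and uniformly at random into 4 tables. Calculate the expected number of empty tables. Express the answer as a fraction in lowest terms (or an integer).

2187/4096

Let Xⱼ=1 if table j is empty. P(Xⱼ=1) = ((4-1)/4)^7 = 2187/16384.
By linearity, E[#empty] = 4·2187/16384 = 2187/4096.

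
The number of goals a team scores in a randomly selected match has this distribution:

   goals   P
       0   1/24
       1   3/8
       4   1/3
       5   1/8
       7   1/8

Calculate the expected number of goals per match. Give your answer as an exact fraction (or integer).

E[X] = (1/24)·0 + (3/8)·1 + (1/3)·4 + (1/8)·5 + (1/8)·7
     = 77/24

77/24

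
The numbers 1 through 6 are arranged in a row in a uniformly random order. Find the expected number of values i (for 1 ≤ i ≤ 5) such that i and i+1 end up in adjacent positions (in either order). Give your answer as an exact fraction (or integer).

5/3

For each i ∈ {1,…,5}, let Xᵢ = 1 if i and i+1 are adjacent. P(Xᵢ=1) = 2·(6−1)!/6! = 2/6.
By linearity, E[ΣXᵢ] = (5)·(2/6) = 5/3.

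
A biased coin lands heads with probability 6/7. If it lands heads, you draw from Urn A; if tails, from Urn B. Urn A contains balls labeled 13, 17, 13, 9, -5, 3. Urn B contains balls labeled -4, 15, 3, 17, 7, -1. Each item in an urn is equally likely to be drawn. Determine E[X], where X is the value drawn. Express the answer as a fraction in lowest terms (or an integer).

337/42

E[X | Urn A] = (13 + 17 + 13 + 9 − 5 + 3)/6 = 25/3
E[X | Urn B] = (-4 + 15 + 3 + 17 + 7 − 1)/6 = 37/6
E[X] = (6/7)·25/3 + (1/7)·37/6 = 337/42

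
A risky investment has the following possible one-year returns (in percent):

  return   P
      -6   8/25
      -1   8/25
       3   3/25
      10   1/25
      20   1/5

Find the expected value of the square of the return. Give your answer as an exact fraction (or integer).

2423/25

E[X²] = (8/25)·36 + (8/25)·1 + (3/25)·9 + (1/25)·100 + (1/5)·400
     = 2423/25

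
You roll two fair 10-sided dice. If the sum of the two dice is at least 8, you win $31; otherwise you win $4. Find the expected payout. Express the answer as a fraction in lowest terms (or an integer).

2533/100 dollars

E[payout] = (21/100)·4 + (79/100)·31 = 2533/100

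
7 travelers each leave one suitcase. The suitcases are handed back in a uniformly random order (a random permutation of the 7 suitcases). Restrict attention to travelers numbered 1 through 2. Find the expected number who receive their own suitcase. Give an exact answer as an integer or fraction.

Let Xᵢ = 1 if person i gets their own suitcase. For each i, P(Xᵢ=1) = 1/7.
By linearity of expectation, E[X₁+…+X_2] = 2·(1/7) = 2/7.

2/7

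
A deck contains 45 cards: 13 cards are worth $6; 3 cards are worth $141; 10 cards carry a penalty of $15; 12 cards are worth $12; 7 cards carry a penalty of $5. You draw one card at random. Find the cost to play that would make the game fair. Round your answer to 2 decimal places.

$10.22

E[payout] = (13/45)·6 + (3/45)·141 + (10/45)·(-15) + (12/45)·12 + (7/45)·(-5) = 92/9
Fair fee = E[payout] = 92/9 ≈ $10.22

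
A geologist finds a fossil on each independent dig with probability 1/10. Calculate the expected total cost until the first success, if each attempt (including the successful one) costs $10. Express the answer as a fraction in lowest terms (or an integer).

E[#attempts] = 1/p = 10; E[cost] = 10·10 = 100.

$100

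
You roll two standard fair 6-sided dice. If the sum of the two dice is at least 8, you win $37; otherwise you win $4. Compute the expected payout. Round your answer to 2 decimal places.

$17.75

E[payout] = (7/12)·4 + (5/12)·37 = 71/4
≈ $17.75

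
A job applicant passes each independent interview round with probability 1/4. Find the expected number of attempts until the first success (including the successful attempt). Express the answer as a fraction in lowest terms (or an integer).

4

For a geometric distribution, E[trials] = 1/p = 1/(1/4) = 4.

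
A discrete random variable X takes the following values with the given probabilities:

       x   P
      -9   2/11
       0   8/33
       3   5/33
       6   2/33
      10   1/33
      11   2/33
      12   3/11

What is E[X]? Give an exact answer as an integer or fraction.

113/33

E[X] = (2/11)·(-9) + (8/33)·0 + (5/33)·3 + (2/33)·6 + (1/33)·10 + (2/33)·11 + (3/11)·12
     = 113/33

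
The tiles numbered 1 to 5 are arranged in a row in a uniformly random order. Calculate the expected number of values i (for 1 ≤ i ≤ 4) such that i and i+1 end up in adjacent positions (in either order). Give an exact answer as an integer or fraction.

For each i ∈ {1,…,4}, let Xᵢ = 1 if i and i+1 are adjacent. P(Xᵢ=1) = 2·(5−1)!/5! = 2/5.
By linearity, E[ΣXᵢ] = (4)·(2/5) = 8/5.

8/5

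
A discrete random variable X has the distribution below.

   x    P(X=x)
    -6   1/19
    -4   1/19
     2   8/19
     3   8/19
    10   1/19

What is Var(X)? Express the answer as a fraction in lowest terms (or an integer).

E[X] = (1/19)·(-6) + (1/19)·(-4) + (8/19)·2 + (8/19)·3 + (1/19)·10 = 40/19
E[X²] = (1/19)·36 + (1/19)·16 + (8/19)·4 + (8/19)·9 + (1/19)·100 = 256/19
Var(X) = 256/19 − (40/19)² = 3264/361

3264/361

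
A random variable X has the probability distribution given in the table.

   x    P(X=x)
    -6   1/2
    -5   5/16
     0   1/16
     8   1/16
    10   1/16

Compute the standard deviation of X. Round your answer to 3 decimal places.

4.924

E[X] = -55/16, E[X²] = 577/16
Var(X) = E[X²] − (E[X])² = 577/16 − 3025/256 = 6207/256
SD(X) = √(6207/256) ≈ 4.924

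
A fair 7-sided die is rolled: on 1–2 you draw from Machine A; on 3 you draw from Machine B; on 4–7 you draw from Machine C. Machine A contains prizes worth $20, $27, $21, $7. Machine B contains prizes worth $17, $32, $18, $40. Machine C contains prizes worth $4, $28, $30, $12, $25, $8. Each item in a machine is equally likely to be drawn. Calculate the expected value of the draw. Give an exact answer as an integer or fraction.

E[X | Machine A] = (20 + 27 + 21 + 7)/4 = 75/4
E[X | Machine B] = (17 + 32 + 18 + 40)/4 = 107/4
E[X | Machine C] = (4 + 28 + 30 + 12 + 25 + 8)/6 = 107/6
E[X] = (2/7)·75/4 + (1/7)·107/4 + (4/7)·107/6 = 1627/84

1627/84 dollars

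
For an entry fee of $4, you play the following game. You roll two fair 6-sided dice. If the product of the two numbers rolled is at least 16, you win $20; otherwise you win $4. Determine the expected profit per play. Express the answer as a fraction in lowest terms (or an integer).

44/9 dollars

E[payout] = (25/36)·4 + (11/36)·20 = 80/9
Expected profit = 80/9 − 4 = 44/9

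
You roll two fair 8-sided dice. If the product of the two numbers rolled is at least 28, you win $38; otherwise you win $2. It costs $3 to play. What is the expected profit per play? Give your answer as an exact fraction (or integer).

155/16 dollars

E[payout] = (45/64)·2 + (19/64)·38 = 203/16
Expected profit = 203/16 − 3 = 155/16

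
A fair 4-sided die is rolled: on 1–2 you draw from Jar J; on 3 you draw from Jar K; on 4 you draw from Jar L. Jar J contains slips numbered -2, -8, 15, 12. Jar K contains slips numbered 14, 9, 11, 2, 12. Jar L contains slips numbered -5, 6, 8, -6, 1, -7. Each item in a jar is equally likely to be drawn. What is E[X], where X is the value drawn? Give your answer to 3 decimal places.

E[X | Jar J] = (-2 − 8 + 15 + 12)/4 = 17/4
E[X | Jar K] = (14 + 9 + 11 + 2 + 12)/5 = 48/5
E[X | Jar L] = (-5 + 6 + 8 − 6 + 1 − 7)/6 = -1/2
E[X] = (1/2)·17/4 + (1/4)·48/5 + (1/4)·(-1/2) = 22/5 ≈ 4.400

4.400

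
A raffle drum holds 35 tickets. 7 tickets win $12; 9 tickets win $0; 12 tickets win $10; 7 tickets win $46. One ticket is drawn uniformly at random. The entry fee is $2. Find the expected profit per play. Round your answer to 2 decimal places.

$13.03

E[payout] = (7/35)·12 + (9/35)·0 + (12/35)·10 + (7/35)·46 = 526/35
Expected profit = 526/35 − 2 = 456/35 ≈ $13.03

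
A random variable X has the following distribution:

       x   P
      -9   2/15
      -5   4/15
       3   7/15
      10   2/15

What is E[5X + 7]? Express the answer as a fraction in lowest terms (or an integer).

8

E[5x+7] = (2/15)·(-38) + (4/15)·(-18) + (7/15)·22 + (2/15)·57
     = 8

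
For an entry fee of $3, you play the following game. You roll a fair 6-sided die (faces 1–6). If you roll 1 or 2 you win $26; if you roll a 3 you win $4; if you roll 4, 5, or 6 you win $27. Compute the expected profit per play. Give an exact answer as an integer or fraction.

119/6 dollars

E[payout] = (1/6)·4 + (1/3)·26 + (1/2)·27 = 137/6
Expected profit = 137/6 − 3 = 119/6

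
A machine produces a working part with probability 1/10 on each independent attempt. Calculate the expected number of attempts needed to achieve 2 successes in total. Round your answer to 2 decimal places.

By linearity (sum of 2 independent geometric waits), E[trials] = 2/p = 2/(1/10) = 20.
≈ 20.00

20.00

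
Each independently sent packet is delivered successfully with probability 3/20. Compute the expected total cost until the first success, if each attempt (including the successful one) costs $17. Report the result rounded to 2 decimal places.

$113.33

E[#attempts] = 1/p = 20/3; E[cost] = 17·20/3 = 340/3.
≈ 113.33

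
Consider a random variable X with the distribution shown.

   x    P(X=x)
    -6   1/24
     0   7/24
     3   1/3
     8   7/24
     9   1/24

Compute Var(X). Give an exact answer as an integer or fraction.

8399/576

E[X] = (1/24)·(-6) + (7/24)·0 + (1/3)·3 + (7/24)·8 + (1/24)·9 = 83/24
E[X²] = (1/24)·36 + (7/24)·0 + (1/3)·9 + (7/24)·64 + (1/24)·81 = 637/24
Var(X) = 637/24 − (83/24)² = 8399/576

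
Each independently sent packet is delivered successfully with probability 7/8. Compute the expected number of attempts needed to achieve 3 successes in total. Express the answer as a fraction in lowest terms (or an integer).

By linearity (sum of 3 independent geometric waits), E[trials] = 3/p = 3/(7/8) = 24/7.

24/7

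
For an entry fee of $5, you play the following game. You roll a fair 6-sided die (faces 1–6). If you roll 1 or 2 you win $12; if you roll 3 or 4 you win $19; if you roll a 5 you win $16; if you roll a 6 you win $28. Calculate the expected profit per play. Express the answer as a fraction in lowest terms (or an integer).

E[payout] = (1/3)·12 + (1/6)·16 + (1/3)·19 + (1/6)·28 = 53/3
Expected profit = 53/3 − 5 = 38/3

38/3 dollars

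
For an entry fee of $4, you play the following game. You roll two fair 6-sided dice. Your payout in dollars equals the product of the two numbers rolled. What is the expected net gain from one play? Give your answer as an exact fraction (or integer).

33/4 dollars

Distribution of the product of the two numbers rolled: 1 w.p. 1/36, 2 w.p. 1/18, 3 w.p. 1/18, 4 w.p. 1/12, 5 w.p. 1/18, 6 w.p. 1/9, …
E[payout] = (1/36)·1 + (1/18)·2 + (1/18)·3 + (1/12)·4 + (1/18)·5 + (1/9)·6 + (1/18)·8 + (1/36)·9 + (1/18)·10 + (1/9)·12 + (1/18)·15 + (1/36)·16 + (1/18)·18 + (1/18)·20 + (1/18)·24 + (1/36)·25 + (1/18)·30 + (1/36)·36 = 49/4
Expected profit = 49/4 − 4 = 33/4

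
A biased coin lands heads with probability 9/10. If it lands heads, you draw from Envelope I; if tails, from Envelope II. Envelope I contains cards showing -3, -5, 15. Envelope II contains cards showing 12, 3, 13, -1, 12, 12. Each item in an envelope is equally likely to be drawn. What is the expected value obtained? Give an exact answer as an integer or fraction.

59/20

E[X | Envelope I] = (-3 − 5 + 15)/3 = 7/3
E[X | Envelope II] = (12 + 3 + 13 − 1 + 12 + 12)/6 = 17/2
E[X] = (9/10)·7/3 + (1/10)·17/2 = 59/20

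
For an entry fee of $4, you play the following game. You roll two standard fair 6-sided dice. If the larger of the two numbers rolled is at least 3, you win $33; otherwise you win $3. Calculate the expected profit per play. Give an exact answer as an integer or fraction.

77/3 dollars

E[payout] = (1/9)·3 + (8/9)·33 = 89/3
Expected profit = 89/3 − 4 = 77/3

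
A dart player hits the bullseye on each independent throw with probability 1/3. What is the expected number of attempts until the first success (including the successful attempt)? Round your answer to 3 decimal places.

3.000

For a geometric distribution, E[trials] = 1/p = 1/(1/3) = 3.
≈ 3.000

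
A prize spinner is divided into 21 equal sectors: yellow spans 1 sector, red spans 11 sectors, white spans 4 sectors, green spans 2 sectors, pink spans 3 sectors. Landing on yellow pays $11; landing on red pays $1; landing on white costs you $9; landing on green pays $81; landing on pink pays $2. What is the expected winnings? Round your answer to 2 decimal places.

E[payout] = (1/21)·11 + (11/21)·1 + (4/21)·(-9) + (2/21)·81 + (3/21)·2 = 22/3
≈ $7.33

$7.33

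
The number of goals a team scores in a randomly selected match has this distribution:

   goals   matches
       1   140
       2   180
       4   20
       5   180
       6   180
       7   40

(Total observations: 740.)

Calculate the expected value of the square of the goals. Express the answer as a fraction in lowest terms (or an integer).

Total = 740, so P(goals=1) = 140/740, etc.
E[X²] = (7/37)·1 + (9/37)·4 + (1/37)·16 + (9/37)·25 + (9/37)·36 + (2/37)·49
     = 706/37

706/37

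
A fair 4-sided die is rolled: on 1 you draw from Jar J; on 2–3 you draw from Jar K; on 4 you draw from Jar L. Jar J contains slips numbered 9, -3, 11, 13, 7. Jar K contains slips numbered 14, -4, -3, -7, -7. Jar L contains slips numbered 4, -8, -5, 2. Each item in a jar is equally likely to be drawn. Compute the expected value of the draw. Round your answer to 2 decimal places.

E[X | Jar J] = (9 − 3 + 11 + 13 + 7)/5 = 37/5
E[X | Jar K] = (14 − 4 − 3 − 7 − 7)/5 = -7/5
E[X | Jar L] = (4 − 8 − 5 + 2)/4 = -7/4
E[X] = (1/4)·37/5 + (1/2)·(-7/5) + (1/4)·(-7/4) = 57/80 ≈ 0.71

0.71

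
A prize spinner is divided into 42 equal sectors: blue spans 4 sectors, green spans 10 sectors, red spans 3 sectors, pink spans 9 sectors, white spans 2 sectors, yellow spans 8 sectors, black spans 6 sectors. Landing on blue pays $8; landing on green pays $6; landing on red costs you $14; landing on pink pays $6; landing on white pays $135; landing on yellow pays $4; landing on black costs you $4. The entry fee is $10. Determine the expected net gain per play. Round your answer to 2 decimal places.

E[payout] = (4/42)·8 + (10/42)·6 + (3/42)·(-14) + (9/42)·6 + (2/42)·135 + (8/42)·4 + (6/42)·(-4) = 191/21
Expected profit = 191/21 − 10 = -19/21 ≈ -$0.90

-$0.90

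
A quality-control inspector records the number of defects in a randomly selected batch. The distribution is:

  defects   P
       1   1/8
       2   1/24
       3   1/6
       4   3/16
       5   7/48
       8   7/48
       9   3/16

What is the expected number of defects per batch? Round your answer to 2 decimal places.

5.04

E[X] = (1/8)·1 + (1/24)·2 + (1/6)·3 + (3/16)·4 + (7/48)·5 + (7/48)·8 + (3/16)·9
     = 121/24 ≈ 5.04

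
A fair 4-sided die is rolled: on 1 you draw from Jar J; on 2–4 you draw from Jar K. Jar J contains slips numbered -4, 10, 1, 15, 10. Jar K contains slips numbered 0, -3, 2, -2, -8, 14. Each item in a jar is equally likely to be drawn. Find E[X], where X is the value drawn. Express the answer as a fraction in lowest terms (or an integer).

79/40

E[X | Jar J] = (-4 + 10 + 1 + 15 + 10)/5 = 32/5
E[X | Jar K] = (0 − 3 + 2 − 2 − 8 + 14)/6 = 1/2
E[X] = (1/4)·32/5 + (3/4)·1/2 = 79/40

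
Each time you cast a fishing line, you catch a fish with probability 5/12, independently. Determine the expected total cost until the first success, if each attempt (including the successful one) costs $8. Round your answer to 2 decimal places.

E[#attempts] = 1/p = 12/5; E[cost] = 8·12/5 = 96/5.
≈ 19.20

$19.20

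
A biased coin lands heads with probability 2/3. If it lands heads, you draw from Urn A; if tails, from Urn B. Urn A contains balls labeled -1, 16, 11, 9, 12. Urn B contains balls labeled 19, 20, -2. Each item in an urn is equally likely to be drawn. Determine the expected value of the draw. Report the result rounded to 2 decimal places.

E[X | Urn A] = (-1 + 16 + 11 + 9 + 12)/5 = 47/5
E[X | Urn B] = (19 + 20 − 2)/3 = 37/3
E[X] = (2/3)·47/5 + (1/3)·37/3 = 467/45 ≈ 10.38

10.38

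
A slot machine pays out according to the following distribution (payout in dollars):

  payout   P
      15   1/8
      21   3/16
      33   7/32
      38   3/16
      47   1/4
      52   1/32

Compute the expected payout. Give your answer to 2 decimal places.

E[X] = (1/8)·15 + (3/16)·21 + (7/32)·33 + (3/16)·38 + (1/4)·47 + (1/32)·52
     = 1073/32 ≈ 33.53

$33.53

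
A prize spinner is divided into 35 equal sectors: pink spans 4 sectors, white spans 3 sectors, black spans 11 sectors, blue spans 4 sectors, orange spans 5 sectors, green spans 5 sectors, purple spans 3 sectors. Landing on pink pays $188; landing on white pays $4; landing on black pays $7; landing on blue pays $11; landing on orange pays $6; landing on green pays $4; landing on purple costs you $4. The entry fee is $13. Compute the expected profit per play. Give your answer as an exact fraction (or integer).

468/35 dollars

E[payout] = (4/35)·188 + (3/35)·4 + (11/35)·7 + (4/35)·11 + (5/35)·6 + (5/35)·4 + (3/35)·(-4) = 923/35
Expected profit = 923/35 − 13 = 468/35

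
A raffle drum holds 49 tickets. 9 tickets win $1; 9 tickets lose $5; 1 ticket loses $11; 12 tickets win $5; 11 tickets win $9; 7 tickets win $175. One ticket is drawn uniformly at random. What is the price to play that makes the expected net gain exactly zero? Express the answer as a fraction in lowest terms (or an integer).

E[payout] = (9/49)·1 + (9/49)·(-5) + (1/49)·(-11) + (12/49)·5 + (11/49)·9 + (7/49)·175 = 191/7
Fair fee = E[payout] = 191/7

191/7 dollars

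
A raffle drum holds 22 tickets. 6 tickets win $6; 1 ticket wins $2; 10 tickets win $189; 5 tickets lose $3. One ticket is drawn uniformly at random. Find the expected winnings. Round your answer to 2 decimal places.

$86.95

E[payout] = (6/22)·6 + (1/22)·2 + (10/22)·189 + (5/22)·(-3) = 1913/22
≈ $86.95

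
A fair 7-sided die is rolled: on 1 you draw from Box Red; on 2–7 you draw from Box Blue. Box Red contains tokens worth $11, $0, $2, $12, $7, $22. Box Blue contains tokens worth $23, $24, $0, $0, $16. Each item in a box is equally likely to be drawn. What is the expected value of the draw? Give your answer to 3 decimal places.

$12.086

E[X | Box Red] = (11 + 0 + 2 + 12 + 7 + 22)/6 = 9
E[X | Box Blue] = (23 + 24 + 0 + 0 + 16)/5 = 63/5
E[X] = (1/7)·9 + (6/7)·63/5 = 423/35 ≈ 12.086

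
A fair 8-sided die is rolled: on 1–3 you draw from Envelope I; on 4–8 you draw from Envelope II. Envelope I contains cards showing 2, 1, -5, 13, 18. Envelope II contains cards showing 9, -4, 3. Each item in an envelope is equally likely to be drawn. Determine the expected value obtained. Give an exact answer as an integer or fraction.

461/120

E[X | Envelope I] = (2 + 1 − 5 + 13 + 18)/5 = 29/5
E[X | Envelope II] = (9 − 4 + 3)/3 = 8/3
E[X] = (3/8)·29/5 + (5/8)·8/3 = 461/120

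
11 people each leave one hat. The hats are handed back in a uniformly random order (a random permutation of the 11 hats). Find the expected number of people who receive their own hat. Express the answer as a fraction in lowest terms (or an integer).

Let Xᵢ = 1 if person i gets their own hat. For each i, P(Xᵢ=1) = 1/11.
By linearity of expectation, E[X₁+…+X_11] = 11·(1/11) = 1.

1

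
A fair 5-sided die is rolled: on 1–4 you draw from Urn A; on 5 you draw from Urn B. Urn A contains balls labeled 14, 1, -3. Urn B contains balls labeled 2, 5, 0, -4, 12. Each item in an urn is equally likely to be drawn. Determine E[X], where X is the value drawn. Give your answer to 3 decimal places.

3.800

E[X | Urn A] = (14 + 1 − 3)/3 = 4
E[X | Urn B] = (2 + 5 + 0 − 4 + 12)/5 = 3
E[X] = (4/5)·4 + (1/5)·3 = 19/5 ≈ 3.800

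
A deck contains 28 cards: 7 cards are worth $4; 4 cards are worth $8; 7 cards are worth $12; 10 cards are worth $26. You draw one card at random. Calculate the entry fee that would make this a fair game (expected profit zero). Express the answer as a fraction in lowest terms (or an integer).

101/7 dollars

E[payout] = (7/28)·4 + (4/28)·8 + (7/28)·12 + (10/28)·26 = 101/7
Fair fee = E[payout] = 101/7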